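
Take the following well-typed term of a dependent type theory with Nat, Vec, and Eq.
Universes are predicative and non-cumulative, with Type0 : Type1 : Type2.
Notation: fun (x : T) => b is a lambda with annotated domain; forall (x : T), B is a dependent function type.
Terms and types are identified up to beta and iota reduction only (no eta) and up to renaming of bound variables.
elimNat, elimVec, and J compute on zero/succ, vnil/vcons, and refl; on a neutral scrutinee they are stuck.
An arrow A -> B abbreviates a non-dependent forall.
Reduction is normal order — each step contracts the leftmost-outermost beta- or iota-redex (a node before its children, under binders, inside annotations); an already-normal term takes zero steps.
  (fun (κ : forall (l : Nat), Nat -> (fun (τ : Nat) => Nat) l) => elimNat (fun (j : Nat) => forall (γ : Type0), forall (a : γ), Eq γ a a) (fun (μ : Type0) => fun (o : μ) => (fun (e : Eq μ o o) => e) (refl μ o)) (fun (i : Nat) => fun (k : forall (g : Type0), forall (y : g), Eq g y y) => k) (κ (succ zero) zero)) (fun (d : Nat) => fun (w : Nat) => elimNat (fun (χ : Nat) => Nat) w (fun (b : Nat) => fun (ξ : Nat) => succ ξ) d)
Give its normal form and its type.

normal form:
  fun (κ : Type0) => fun (l : κ) => refl κ l
inferred type:
  forall (κ : Type0), forall (l : κ), Eq κ l l


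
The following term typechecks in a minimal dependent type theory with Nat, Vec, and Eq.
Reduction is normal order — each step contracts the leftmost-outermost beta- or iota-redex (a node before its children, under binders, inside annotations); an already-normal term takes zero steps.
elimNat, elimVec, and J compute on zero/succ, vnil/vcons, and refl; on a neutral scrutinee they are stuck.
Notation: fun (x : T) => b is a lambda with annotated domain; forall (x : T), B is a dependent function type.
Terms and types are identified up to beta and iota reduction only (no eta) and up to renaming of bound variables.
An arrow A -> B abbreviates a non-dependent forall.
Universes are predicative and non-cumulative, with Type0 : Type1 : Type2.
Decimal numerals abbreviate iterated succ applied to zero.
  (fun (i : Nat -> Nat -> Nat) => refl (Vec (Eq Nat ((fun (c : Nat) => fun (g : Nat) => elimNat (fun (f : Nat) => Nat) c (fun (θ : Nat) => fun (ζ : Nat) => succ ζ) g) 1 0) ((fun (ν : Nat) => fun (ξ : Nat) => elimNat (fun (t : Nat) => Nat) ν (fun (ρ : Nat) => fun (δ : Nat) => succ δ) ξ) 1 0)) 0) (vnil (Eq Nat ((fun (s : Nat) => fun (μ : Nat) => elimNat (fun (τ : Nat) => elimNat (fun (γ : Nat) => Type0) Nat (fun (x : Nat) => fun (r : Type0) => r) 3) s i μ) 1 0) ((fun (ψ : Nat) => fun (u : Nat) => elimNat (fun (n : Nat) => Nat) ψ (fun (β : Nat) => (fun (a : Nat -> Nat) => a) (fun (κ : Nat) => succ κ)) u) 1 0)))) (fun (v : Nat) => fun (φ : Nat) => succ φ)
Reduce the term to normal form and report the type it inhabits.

reduced normal form:
  refl (Vec (Eq Nat 1 1) 0) (vnil (Eq Nat 1 1))
type:
  Eq (Vec (Eq Nat 1 1) 0) (vnil (Eq Nat 1 1)) (vnil (Eq Nat 1 1))
observation: contracting a beta-redex first, the term normalizes in 13 steps.


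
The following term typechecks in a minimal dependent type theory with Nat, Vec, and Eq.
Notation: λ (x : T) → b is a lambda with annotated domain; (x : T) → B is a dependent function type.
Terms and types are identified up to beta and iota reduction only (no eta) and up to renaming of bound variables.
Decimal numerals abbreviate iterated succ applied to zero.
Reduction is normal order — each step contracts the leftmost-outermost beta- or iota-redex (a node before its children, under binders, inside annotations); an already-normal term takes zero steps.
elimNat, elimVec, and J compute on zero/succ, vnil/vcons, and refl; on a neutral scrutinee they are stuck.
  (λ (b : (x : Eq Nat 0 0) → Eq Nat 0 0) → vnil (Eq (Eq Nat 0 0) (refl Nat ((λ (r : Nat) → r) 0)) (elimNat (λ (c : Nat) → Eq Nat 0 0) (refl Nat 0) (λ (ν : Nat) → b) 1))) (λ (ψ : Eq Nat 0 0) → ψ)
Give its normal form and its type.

resulting normal form:
  vnil (Eq (Eq Nat 0 0) (refl Nat 0) (refl Nat 0))
inferred type:
  Vec (Eq (Eq Nat 0 0) (refl Nat 0) (refl Nat 0)) 0


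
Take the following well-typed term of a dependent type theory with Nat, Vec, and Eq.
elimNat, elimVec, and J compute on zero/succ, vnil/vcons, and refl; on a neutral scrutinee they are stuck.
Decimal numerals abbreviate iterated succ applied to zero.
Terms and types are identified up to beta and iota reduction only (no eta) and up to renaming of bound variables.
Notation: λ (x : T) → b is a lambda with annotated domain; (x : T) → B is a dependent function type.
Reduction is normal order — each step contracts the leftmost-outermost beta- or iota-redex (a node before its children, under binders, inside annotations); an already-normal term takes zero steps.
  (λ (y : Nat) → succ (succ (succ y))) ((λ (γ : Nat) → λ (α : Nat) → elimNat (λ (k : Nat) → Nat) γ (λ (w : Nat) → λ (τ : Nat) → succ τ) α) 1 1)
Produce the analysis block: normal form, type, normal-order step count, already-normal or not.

resulting normal form:
  5
inferred type:
  Nat
normal-order step count: 7
term was already normal: no
first contracted redex: a beta-redex


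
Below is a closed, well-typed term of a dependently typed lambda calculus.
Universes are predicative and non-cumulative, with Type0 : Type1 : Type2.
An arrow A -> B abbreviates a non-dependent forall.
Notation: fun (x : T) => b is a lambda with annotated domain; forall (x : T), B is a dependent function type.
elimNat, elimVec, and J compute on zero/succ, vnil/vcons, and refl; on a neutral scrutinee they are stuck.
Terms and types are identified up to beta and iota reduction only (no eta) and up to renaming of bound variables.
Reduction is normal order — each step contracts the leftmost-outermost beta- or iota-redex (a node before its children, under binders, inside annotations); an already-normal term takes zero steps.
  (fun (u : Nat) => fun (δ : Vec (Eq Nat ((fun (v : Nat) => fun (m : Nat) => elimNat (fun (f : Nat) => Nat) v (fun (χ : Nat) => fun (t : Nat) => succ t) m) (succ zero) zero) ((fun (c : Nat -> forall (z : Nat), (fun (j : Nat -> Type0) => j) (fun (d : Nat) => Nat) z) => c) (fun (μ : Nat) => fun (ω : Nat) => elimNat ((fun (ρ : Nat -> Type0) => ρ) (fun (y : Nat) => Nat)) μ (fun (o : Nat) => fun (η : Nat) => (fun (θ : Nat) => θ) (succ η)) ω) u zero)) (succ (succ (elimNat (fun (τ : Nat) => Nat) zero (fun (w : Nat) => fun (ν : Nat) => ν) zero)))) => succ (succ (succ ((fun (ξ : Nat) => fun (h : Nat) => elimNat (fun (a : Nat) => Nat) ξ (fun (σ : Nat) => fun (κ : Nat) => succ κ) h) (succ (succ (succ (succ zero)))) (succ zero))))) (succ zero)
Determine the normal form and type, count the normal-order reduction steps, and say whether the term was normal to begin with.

resulting normal form:
  fun (u : Vec (Eq Nat (succ zero) (succ zero)) (succ (succ zero))) => succ (succ (succ (succ (succ (succ (succ (succ zero)))))))
the term's type:
  Vec (Eq Nat (succ zero) (succ zero)) (succ (succ zero)) -> Nat
normal-order step count: 15
term was already normal: no
first redex: a beta-redex


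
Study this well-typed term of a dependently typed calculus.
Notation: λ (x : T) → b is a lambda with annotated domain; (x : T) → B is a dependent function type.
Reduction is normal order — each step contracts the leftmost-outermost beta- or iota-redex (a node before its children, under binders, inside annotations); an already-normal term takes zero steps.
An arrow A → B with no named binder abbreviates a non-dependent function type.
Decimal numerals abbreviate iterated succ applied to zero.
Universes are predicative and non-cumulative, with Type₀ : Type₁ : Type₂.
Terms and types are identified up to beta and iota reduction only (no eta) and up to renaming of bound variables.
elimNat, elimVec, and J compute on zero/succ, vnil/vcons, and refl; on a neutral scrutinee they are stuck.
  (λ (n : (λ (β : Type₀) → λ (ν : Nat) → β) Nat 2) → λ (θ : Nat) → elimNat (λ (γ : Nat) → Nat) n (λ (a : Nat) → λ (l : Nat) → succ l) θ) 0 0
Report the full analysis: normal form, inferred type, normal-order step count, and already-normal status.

resulting normal form:
  0
inferred type:
  Nat
normal-order step count: 3
already normal: no
first contracted redex: a beta-redex


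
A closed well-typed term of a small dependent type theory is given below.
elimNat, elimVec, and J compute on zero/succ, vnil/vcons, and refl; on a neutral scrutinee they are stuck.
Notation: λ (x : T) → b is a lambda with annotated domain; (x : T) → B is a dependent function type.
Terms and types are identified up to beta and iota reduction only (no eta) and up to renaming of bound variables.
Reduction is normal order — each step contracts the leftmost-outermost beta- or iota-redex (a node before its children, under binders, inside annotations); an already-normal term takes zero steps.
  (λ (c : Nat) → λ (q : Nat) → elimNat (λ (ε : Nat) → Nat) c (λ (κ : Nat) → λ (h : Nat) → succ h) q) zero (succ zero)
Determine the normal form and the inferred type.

normal form:
  succ zero
inferred type:
  Nat
observation: the first redex contracted is a beta-redex; the normal form is reached in 6 normal-order steps.


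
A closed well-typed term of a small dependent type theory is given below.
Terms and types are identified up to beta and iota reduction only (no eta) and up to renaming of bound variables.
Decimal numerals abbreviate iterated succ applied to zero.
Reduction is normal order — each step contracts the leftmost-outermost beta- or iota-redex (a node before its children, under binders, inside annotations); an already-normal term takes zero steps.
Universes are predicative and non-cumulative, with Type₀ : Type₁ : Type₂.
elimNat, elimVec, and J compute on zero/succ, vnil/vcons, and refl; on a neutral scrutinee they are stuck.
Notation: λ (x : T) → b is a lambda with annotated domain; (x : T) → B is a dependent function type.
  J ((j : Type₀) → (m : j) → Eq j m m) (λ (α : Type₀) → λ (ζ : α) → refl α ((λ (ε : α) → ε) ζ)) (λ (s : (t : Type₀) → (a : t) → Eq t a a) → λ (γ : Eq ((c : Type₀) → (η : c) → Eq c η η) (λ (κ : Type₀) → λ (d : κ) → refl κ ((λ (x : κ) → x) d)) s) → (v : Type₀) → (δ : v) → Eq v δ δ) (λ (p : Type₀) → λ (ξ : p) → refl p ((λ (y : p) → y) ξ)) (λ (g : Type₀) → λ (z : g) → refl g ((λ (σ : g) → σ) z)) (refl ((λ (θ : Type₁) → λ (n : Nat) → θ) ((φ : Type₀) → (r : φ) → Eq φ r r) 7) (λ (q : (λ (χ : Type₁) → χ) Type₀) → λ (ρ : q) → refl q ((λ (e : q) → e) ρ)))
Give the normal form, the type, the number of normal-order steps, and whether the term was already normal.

resulting normal form:
  λ (j : Type₀) → λ (m : j) → refl j m
type:
  (j : Type₀) → (m : j) → Eq j m m
steps to reach normal form (normal order): 2
term was already normal: no
first contracted redex: a J iota-redex


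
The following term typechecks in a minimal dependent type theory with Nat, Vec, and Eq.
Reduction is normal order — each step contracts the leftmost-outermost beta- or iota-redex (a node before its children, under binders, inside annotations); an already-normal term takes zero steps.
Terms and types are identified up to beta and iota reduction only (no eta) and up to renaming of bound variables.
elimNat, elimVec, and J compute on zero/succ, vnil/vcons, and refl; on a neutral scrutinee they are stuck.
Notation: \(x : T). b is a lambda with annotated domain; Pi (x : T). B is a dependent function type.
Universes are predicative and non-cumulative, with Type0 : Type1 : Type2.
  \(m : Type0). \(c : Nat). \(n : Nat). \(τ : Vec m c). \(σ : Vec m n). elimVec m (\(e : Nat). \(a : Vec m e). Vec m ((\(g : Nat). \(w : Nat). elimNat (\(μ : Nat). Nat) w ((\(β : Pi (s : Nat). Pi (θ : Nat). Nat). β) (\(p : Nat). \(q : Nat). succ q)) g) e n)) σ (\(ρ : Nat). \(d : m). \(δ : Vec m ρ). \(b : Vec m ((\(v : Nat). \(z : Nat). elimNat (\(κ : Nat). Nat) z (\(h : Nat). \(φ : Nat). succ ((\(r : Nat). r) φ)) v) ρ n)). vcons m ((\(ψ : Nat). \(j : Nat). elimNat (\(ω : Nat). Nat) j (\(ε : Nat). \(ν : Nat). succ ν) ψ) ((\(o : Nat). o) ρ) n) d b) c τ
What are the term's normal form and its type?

normal form:
  \(m : Type0). \(c : Nat). \(n : Nat). \(τ : Vec m c). \(σ : Vec m n). elimVec m (\(e : Nat). \(a : Vec m e). Vec m (elimNat (\(g : Nat). Nat) n (\(w : Nat). \(μ : Nat). succ μ) e)) σ (\(β : Nat). \(s : m). \(θ : Vec m β). \(p : Vec m (elimNat (\(q : Nat). Nat) n (\(ρ : Nat). \(d : Nat). succ d) β)). vcons m (elimNat (\(δ : Nat). Nat) n (\(b : Nat). \(v : Nat). succ v) β) s p) c τ
type:
  Pi (m : Type0). Pi (c : Nat). Pi (n : Nat). Pi (τ : Vec m c). Pi (σ : Vec m n). Vec m (elimNat (\(e : Nat). Nat) n (\(a : Nat). \(g : Nat). succ g) c)
observation: 9 normal-order steps normalize the term, beginning with a beta-redex.


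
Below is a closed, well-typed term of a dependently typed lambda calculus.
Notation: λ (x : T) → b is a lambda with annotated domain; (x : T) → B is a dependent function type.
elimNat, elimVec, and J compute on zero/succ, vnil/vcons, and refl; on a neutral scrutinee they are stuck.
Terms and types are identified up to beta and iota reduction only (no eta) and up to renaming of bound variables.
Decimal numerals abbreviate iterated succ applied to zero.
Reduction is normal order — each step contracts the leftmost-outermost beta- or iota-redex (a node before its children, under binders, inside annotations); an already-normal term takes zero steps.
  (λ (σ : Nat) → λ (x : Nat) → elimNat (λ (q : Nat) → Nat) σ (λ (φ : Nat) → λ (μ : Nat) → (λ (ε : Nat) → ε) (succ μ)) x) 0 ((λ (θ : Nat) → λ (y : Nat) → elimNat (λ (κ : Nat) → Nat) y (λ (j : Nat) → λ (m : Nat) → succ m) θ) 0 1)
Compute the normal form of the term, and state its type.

normal form:
  1
inferred type:
  Nat
observation: the leftmost-outermost redex is a beta-redex, and normalization takes 10 steps.


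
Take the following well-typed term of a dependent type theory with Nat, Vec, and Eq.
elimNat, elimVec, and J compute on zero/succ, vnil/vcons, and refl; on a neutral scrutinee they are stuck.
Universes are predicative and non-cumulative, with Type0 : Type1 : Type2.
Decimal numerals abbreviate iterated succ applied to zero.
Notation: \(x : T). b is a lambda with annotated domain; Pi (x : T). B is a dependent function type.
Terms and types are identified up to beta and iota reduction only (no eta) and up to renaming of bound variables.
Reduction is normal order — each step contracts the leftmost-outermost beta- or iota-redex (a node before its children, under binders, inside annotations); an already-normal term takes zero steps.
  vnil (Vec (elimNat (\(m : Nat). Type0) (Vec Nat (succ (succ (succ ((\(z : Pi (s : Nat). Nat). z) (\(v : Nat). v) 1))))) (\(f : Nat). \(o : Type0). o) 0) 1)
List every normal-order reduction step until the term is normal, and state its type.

reduction (normal order):
  vnil (Vec (elimNat (\(m : Nat). Type0) (Vec Nat (succ (succ (succ ((\(z : Pi (s : Nat). Nat). z) (\(v : Nat). v) 1))))) (\(f : Nat). \(o : Type0). o) 0) 1)
  ~> vnil (Vec (Vec Nat (succ (succ (succ ((\(m : Pi (z : Nat). Nat). m) (\(s : Nat). s) 1))))) 1)
  ~> vnil (Vec (Vec Nat (succ (succ (succ ((\(m : Nat). m) 1))))) 1)
  ~> vnil (Vec (Vec Nat 4) 1)
the term's type:
  Vec (Vec (Vec Nat 4) 1) 0


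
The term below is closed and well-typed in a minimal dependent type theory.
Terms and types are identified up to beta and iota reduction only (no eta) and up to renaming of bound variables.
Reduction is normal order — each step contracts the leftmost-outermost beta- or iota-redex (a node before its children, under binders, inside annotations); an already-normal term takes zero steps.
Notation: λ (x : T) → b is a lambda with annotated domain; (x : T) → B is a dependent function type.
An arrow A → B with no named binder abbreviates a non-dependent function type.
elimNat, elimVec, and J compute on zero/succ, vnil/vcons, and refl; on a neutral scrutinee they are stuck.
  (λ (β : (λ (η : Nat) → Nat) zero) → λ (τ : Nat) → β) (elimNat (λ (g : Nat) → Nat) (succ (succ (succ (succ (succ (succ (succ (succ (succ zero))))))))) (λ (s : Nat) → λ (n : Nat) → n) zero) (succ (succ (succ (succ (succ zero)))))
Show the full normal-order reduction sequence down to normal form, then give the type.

reduction (normal order):
  (λ (β : (λ (η : Nat) → Nat) zero) → λ (τ : Nat) → β) (elimNat (λ (g : Nat) → Nat) (succ (succ (succ (succ (succ (succ (succ (succ (succ zero))))))))) (λ (s : Nat) → λ (n : Nat) → n) zero) (succ (succ (succ (succ (succ zero)))))
  ~> (λ (β : Nat) → elimNat (λ (η : Nat) → Nat) (succ (succ (succ (succ (succ (succ (succ (succ (succ zero))))))))) (λ (τ : Nat) → λ (g : Nat) → g) zero) (succ (succ (succ (succ (succ zero)))))
  ~> elimNat (λ (β : Nat) → Nat) (succ (succ (succ (succ (succ (succ (succ (succ (succ zero))))))))) (λ (η : Nat) → λ (τ : Nat) → τ) zero
  ~> succ (succ (succ (succ (succ (succ (succ (succ (succ zero))))))))
type:
  Nat


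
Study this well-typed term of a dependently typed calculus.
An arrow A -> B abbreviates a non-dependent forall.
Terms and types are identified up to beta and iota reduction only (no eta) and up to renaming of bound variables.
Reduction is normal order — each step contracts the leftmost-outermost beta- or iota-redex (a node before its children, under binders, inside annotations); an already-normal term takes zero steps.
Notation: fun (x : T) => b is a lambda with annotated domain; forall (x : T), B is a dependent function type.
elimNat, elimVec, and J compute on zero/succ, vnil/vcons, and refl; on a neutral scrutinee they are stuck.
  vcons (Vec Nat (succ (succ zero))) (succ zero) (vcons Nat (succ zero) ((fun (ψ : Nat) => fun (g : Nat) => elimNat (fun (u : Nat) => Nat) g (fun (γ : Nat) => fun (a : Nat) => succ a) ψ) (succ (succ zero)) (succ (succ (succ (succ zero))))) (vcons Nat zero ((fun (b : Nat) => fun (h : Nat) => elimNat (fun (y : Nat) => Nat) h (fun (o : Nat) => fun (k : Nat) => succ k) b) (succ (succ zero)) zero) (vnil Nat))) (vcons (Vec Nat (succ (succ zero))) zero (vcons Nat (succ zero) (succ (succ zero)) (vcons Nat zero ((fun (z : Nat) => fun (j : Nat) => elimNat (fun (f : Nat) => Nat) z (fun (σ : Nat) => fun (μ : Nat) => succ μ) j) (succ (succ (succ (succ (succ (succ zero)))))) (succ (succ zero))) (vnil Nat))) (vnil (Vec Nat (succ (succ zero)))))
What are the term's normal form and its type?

resulting normal form:
  vcons (Vec Nat (succ (succ zero))) (succ zero) (vcons Nat (succ zero) (succ (succ (succ (succ (succ (succ zero)))))) (vcons Nat zero (succ (succ zero)) (vnil Nat))) (vcons (Vec Nat (succ (succ zero))) zero (vcons Nat (succ zero) (succ (succ zero)) (vcons Nat zero (succ (succ (succ (succ (succ (succ (succ (succ zero)))))))) (vnil Nat))) (vnil (Vec Nat (succ (succ zero)))))
type:
  Vec (Vec Nat (succ (succ zero))) (succ (succ zero))
observation: reduction starts at a beta-redex, and 27 normal-order steps reach the normal form.


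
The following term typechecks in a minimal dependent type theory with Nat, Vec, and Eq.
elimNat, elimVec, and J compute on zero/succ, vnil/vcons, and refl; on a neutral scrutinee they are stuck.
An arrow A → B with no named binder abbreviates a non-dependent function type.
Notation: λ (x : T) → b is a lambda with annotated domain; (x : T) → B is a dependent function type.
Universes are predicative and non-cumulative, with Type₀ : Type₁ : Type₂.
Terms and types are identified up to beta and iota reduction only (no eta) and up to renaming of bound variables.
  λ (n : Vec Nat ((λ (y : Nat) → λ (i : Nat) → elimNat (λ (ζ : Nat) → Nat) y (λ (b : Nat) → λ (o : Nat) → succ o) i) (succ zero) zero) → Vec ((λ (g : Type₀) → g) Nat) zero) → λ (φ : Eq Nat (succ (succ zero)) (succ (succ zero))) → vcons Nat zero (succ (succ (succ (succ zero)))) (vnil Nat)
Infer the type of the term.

inferred type:
  (Vec Nat (succ zero) → Vec Nat zero) → Eq Nat (succ (succ zero)) (succ (succ zero)) → Vec Nat (succ zero)


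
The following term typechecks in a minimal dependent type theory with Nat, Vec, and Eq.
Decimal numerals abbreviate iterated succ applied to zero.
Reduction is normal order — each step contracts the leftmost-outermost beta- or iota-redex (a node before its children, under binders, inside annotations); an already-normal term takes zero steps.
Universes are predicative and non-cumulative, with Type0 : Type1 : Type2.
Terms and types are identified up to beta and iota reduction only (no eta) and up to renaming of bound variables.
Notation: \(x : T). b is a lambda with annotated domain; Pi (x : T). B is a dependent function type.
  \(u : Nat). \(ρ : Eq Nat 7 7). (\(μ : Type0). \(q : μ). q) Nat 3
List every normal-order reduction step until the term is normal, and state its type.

normal-order reduction:
  \(u : Nat). \(ρ : Eq Nat 7 7). (\(μ : Type0). \(q : μ). q) Nat 3
  ~> \(u : Nat). \(ρ : Eq Nat 7 7). (\(μ : Nat). μ) 3
  ~> \(u : Nat). \(ρ : Eq Nat 7 7). 3
type:
  Pi (u : Nat). Pi (ρ : Eq Nat 7 7). Nat


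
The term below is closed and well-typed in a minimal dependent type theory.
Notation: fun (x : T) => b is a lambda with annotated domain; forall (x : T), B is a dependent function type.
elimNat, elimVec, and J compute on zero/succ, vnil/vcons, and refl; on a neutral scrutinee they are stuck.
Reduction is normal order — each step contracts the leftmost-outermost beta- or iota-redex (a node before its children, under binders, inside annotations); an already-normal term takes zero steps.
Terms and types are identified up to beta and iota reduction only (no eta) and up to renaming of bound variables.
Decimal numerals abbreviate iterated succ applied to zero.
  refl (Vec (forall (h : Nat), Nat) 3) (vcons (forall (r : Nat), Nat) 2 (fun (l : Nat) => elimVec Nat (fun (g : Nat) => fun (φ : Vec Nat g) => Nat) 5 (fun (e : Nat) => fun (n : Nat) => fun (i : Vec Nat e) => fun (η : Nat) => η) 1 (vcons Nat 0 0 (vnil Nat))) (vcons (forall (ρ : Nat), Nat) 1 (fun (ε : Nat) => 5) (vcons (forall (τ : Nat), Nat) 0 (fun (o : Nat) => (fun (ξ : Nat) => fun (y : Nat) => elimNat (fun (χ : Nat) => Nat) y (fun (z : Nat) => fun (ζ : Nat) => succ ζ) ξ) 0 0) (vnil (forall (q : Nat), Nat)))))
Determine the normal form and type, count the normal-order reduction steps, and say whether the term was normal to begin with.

resulting normal form:
  refl (Vec (forall (h : Nat), Nat) 3) (vcons (forall (r : Nat), Nat) 2 (fun (l : Nat) => 5) (vcons (forall (g : Nat), Nat) 1 (fun (φ : Nat) => 5) (vcons (forall (e : Nat), Nat) 0 (fun (n : Nat) => 0) (vnil (forall (i : Nat), Nat)))))
type:
  Eq (Vec (forall (h : Nat), Nat) 3) (vcons (forall (r : Nat), Nat) 2 (fun (l : Nat) => 5) (vcons (forall (g : Nat), Nat) 1 (fun (φ : Nat) => 5) (vcons (forall (e : Nat), Nat) 0 (fun (n : Nat) => 0) (vnil (forall (i : Nat), Nat))))) (vcons (forall (η : Nat), Nat) 2 (fun (ρ : Nat) => 5) (vcons (forall (ε : Nat), Nat) 1 (fun (τ : Nat) => 5) (vcons (forall (o : Nat), Nat) 0 (fun (ξ : Nat) => 0) (vnil (forall (y : Nat), Nat)))))
steps to reach normal form (normal order): 9
already normal: no
first contracted redex: an elimVec iota-redex


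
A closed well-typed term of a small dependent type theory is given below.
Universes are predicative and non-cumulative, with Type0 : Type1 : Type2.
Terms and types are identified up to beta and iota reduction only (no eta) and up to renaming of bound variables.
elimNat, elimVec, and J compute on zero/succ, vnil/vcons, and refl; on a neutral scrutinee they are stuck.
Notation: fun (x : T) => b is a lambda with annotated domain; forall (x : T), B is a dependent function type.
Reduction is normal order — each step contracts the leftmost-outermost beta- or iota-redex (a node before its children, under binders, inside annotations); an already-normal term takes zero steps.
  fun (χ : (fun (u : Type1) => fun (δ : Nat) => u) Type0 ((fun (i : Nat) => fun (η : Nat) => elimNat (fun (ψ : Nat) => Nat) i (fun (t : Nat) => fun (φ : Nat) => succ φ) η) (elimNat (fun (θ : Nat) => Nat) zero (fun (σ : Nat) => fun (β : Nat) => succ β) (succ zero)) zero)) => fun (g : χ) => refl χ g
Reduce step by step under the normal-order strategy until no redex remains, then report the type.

normal-order reduction:
  fun (χ : (fun (u : Type1) => fun (δ : Nat) => u) Type0 ((fun (i : Nat) => fun (η : Nat) => elimNat (fun (ψ : Nat) => Nat) i (fun (t : Nat) => fun (φ : Nat) => succ φ) η) (elimNat (fun (θ : Nat) => Nat) zero (fun (σ : Nat) => fun (β : Nat) => succ β) (succ zero)) zero)) => fun (g : χ) => refl χ g
  ~> fun (χ : (fun (u : Nat) => Type0) ((fun (δ : Nat) => fun (i : Nat) => elimNat (fun (η : Nat) => Nat) δ (fun (ψ : Nat) => fun (t : Nat) => succ t) i) (elimNat (fun (φ : Nat) => Nat) zero (fun (θ : Nat) => fun (σ : Nat) => succ σ) (succ zero)) zero)) => fun (β : χ) => refl χ β
  ~> fun (χ : Type0) => fun (u : χ) => refl χ u
type:
  forall (χ : Type0), forall (u : χ), Eq χ u u


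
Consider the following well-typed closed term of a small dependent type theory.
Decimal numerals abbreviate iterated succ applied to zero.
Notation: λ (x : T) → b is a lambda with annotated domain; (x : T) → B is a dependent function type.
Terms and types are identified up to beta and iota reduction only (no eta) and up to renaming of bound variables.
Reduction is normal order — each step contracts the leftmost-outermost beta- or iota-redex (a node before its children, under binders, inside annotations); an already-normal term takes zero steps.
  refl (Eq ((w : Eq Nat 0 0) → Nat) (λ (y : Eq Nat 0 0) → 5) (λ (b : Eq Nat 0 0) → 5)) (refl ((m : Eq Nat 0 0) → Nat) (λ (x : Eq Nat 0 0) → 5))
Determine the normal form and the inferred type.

reduced normal form:
  refl (Eq ((w : Eq Nat 0 0) → Nat) (λ (y : Eq Nat 0 0) → 5) (λ (b : Eq Nat 0 0) → 5)) (refl ((m : Eq Nat 0 0) → Nat) (λ (x : Eq Nat 0 0) → 5))
inferred type:
  Eq (Eq ((w : Eq Nat 0 0) → Nat) (λ (y : Eq Nat 0 0) → 5) (λ (b : Eq Nat 0 0) → 5)) (refl ((m : Eq Nat 0 0) → Nat) (λ (x : Eq Nat 0 0) → 5)) (refl ((χ : Eq Nat 0 0) → Nat) (λ (ν : Eq Nat 0 0) → 5))
observation: the term is already in normal form.


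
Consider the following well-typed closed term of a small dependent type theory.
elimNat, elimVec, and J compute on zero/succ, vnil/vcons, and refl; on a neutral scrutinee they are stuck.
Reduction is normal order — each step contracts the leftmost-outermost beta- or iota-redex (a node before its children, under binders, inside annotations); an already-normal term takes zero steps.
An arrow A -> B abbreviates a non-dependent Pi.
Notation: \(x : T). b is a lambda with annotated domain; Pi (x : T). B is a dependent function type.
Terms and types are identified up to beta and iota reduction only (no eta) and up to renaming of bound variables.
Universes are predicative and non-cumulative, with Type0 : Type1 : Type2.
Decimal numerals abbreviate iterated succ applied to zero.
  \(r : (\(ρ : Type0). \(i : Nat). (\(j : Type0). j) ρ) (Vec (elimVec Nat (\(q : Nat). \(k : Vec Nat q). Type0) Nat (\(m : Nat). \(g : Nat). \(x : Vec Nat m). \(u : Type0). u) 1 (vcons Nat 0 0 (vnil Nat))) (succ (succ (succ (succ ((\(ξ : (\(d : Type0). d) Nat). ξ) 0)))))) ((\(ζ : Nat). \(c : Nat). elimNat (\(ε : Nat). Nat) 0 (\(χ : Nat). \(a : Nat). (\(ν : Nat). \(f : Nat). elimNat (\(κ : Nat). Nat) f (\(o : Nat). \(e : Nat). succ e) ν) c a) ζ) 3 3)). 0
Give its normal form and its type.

resulting normal form:
  \(r : Vec Nat 4). 0
type:
  Vec Nat 4 -> Nat
observation: the first redex contracted is a beta-redex; the normal form is reached in 10 normal-order steps.


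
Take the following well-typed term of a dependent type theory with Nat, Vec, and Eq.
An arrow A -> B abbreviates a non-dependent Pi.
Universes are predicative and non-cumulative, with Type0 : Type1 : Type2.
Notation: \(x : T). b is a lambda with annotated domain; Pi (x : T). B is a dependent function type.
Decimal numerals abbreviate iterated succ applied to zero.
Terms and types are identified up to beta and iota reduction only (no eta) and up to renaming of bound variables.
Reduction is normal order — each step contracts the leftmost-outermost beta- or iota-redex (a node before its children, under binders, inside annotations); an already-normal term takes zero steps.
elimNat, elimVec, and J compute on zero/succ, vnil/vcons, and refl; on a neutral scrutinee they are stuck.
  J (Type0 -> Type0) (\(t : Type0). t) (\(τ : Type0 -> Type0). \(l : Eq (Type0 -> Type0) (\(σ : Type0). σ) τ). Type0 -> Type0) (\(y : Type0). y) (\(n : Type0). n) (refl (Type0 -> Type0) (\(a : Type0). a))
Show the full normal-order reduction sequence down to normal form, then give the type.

reduction (normal order):
  J (Type0 -> Type0) (\(t : Type0). t) (\(τ : Type0 -> Type0). \(l : Eq (Type0 -> Type0) (\(σ : Type0). σ) τ). Type0 -> Type0) (\(y : Type0). y) (\(n : Type0). n) (refl (Type0 -> Type0) (\(a : Type0). a))
  ~> \(t : Type0). t
the term's type:
  Type0 -> Type0


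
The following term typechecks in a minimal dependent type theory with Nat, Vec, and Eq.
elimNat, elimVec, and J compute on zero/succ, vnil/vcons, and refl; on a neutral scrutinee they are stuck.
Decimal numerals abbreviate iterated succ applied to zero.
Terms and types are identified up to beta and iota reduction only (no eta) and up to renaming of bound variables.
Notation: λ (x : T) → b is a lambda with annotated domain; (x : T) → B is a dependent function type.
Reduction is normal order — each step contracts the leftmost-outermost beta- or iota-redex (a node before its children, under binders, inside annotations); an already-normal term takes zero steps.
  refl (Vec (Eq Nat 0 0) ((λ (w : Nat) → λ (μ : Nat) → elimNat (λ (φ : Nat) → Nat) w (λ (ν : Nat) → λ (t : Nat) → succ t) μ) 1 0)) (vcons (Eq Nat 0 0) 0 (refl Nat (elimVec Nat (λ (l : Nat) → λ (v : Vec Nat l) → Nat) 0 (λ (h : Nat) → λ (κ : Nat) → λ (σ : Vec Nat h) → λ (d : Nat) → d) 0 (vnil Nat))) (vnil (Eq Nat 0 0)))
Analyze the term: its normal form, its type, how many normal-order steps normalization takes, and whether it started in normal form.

normal form:
  refl (Vec (Eq Nat 0 0) 1) (vcons (Eq Nat 0 0) 0 (refl Nat 0) (vnil (Eq Nat 0 0)))
type:
  Eq (Vec (Eq Nat 0 0) 1) (vcons (Eq Nat 0 0) 0 (refl Nat 0) (vnil (Eq Nat 0 0))) (vcons (Eq Nat 0 0) 0 (refl Nat 0) (vnil (Eq Nat 0 0)))
normal-order step count: 4
started in normal form: no
first redex: a beta-redex


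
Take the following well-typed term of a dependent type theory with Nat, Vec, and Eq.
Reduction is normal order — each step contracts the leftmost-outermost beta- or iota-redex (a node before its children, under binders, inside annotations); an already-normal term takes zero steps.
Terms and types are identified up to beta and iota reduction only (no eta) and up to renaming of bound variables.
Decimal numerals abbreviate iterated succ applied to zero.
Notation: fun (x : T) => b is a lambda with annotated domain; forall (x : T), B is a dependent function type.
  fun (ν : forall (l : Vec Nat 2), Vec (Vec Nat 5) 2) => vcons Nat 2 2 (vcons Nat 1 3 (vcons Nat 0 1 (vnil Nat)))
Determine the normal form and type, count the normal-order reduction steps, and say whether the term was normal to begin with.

reduced normal form:
  fun (ν : forall (l : Vec Nat 2), Vec (Vec Nat 5) 2) => vcons Nat 2 2 (vcons Nat 1 3 (vcons Nat 0 1 (vnil Nat)))
inferred type:
  forall (ν : forall (l : Vec Nat 2), Vec (Vec Nat 5) 2), Vec Nat 3
steps to reach normal form (normal order): 0
started in normal form: yes


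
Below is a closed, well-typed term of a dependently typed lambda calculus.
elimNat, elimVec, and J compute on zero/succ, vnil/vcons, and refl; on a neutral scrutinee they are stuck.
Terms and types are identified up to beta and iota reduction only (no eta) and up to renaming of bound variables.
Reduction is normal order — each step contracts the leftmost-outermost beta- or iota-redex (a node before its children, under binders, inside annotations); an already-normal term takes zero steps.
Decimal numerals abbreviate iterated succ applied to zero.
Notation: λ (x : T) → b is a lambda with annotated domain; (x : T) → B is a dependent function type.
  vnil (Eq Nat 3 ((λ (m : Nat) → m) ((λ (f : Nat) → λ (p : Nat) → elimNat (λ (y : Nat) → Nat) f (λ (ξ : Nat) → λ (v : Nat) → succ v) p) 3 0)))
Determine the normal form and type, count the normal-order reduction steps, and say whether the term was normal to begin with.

resulting normal form:
  vnil (Eq Nat 3 3)
the term's type:
  Vec (Eq Nat 3 3) 0
normal-order step count: 4
started in normal form: no
first contracted redex: a beta-redex


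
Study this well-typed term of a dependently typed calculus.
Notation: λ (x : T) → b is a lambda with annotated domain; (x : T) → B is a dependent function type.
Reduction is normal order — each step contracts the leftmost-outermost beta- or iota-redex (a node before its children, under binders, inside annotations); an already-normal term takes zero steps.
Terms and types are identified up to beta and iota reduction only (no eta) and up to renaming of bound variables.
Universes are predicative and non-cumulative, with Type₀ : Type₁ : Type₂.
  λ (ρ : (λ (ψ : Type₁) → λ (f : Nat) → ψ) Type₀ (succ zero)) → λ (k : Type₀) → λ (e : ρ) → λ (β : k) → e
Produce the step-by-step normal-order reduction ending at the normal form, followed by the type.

normal-order reduction:
  λ (ρ : (λ (ψ : Type₁) → λ (f : Nat) → ψ) Type₀ (succ zero)) → λ (k : Type₀) → λ (e : ρ) → λ (β : k) → e
  ~> λ (ρ : (λ (ψ : Nat) → Type₀) (succ zero)) → λ (f : Type₀) → λ (k : ρ) → λ (e : f) → k
  ~> λ (ρ : Type₀) → λ (ψ : Type₀) → λ (f : ρ) → λ (k : ψ) → f
type:
  (ρ : Type₀) → (ψ : Type₀) → (f : ρ) → (k : ψ) → ρ


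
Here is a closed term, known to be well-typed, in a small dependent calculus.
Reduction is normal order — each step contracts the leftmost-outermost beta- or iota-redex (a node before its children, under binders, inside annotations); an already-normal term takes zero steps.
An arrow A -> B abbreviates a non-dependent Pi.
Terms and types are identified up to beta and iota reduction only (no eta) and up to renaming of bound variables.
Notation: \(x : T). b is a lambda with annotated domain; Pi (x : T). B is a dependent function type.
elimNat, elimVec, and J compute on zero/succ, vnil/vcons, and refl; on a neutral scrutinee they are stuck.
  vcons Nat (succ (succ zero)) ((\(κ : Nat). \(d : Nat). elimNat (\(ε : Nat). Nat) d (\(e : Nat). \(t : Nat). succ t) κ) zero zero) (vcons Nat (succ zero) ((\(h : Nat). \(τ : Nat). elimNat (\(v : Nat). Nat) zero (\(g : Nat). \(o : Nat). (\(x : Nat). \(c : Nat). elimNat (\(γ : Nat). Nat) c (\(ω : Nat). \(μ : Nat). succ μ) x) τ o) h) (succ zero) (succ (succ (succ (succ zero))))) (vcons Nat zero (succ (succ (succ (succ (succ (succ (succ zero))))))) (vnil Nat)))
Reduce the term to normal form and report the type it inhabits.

reduced normal form:
  vcons Nat (succ (succ zero)) zero (vcons Nat (succ zero) (succ (succ (succ (succ zero)))) (vcons Nat zero (succ (succ (succ (succ (succ (succ (succ zero))))))) (vnil Nat)))
the term's type:
  Vec Nat (succ (succ (succ zero)))


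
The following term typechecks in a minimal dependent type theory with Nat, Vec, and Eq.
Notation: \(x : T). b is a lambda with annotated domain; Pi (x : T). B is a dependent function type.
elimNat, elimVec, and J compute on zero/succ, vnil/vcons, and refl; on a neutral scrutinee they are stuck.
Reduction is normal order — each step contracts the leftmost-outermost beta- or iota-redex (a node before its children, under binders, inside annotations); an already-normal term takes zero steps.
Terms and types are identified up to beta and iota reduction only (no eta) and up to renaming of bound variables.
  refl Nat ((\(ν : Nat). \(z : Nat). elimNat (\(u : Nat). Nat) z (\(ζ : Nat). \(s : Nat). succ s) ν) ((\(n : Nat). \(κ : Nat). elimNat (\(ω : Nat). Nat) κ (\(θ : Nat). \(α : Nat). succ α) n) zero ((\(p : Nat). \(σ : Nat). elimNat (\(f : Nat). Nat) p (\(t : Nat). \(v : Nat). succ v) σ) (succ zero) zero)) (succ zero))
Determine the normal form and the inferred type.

normal form:
  refl Nat (succ (succ zero))
inferred type:
  Eq Nat (succ (succ zero)) (succ (succ zero))
observation: reduction starts at a beta-redex, and 12 normal-order steps reach the normal form.


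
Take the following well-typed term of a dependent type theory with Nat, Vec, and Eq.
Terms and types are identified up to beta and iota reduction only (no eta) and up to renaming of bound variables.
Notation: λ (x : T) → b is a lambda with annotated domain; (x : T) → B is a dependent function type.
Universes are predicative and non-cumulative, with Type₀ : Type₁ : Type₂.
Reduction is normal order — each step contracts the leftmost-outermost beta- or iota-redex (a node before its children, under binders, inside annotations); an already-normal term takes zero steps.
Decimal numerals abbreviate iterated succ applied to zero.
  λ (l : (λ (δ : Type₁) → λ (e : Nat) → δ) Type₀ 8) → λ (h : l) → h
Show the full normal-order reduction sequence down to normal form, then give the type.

normal-order reduction:
  λ (l : (λ (δ : Type₁) → λ (e : Nat) → δ) Type₀ 8) → λ (h : l) → h
  ~> λ (l : (λ (δ : Nat) → Type₀) 8) → λ (e : l) → e
  ~> λ (l : Type₀) → λ (δ : l) → δ
type:
  (l : Type₀) → (δ : l) → l


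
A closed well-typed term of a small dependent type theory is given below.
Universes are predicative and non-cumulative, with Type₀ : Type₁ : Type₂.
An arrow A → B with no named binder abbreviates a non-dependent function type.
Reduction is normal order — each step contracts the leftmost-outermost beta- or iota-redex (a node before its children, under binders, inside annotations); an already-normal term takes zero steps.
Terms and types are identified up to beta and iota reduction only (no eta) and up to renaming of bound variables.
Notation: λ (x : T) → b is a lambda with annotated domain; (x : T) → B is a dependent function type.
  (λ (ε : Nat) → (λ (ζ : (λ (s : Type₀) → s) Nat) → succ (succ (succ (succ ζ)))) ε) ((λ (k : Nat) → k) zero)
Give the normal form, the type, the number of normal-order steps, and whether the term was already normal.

reduced normal form:
  succ (succ (succ (succ zero)))
type:
  Nat
reduction steps (normal order): 3
already normal: no
first contracted redex: a beta-redex


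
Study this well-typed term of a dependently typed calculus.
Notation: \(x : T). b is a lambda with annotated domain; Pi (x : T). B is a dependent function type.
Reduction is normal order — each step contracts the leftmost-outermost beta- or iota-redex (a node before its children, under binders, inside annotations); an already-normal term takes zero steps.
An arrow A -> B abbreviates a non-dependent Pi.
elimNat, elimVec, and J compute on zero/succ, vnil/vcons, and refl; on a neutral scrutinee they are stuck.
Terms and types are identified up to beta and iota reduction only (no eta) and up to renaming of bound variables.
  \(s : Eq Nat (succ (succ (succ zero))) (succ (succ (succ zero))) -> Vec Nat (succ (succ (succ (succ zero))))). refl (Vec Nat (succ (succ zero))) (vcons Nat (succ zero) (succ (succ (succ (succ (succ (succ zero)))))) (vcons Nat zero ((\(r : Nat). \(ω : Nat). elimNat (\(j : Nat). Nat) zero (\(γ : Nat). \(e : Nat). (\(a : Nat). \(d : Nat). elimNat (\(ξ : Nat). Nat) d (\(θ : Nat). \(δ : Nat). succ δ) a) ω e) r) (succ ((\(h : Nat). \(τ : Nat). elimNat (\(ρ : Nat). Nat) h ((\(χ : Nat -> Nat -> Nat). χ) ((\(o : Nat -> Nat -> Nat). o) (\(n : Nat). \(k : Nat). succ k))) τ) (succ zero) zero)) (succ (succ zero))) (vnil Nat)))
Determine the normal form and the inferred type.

resulting normal form:
  \(s : Eq Nat (succ (succ (succ zero))) (succ (succ (succ zero))) -> Vec Nat (succ (succ (succ (succ zero))))). refl (Vec Nat (succ (succ zero))) (vcons Nat (succ zero) (succ (succ (succ (succ (succ (succ zero)))))) (vcons Nat zero (succ (succ (succ (succ zero)))) (vnil Nat)))
inferred type:
  (Eq Nat (succ (succ (succ zero))) (succ (succ (succ zero))) -> Vec Nat (succ (succ (succ (succ zero))))) -> Eq (Vec Nat (succ (succ zero))) (vcons Nat (succ zero) (succ (succ (succ (succ (succ (succ zero)))))) (vcons Nat zero (succ (succ (succ (succ zero)))) (vnil Nat))) (vcons Nat (succ zero) (succ (succ (succ (succ (succ (succ zero)))))) (vcons Nat zero (succ (succ (succ (succ zero)))) (vnil Nat)))
observation: normalization takes exactly 30 steps under the normal-order strategy.
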